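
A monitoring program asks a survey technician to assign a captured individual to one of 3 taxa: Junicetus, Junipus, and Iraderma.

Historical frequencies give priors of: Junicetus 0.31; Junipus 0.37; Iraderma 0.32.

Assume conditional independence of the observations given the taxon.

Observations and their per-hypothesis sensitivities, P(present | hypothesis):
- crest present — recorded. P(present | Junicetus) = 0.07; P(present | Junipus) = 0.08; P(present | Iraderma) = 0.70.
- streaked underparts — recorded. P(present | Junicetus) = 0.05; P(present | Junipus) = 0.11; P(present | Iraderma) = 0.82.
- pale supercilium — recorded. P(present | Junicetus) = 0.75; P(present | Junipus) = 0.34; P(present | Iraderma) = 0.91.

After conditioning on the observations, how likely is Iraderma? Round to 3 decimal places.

0.989

For each hypothesis, the unnormalized posterior weight is prior × product of the observation likelihoods:
  Junicetus: 0.31 × 0.07 × 0.05 × 0.75 = 0.00081375
  Junipus: 0.37 × 0.08 × 0.11 × 0.34 = 0.001107
  Iraderma: 0.32 × 0.70 × 0.82 × 0.91 = 0.16715
Normalizing constant Z = 0.00081375 + 0.001107 + 0.16715 = 0.16907.
P(Iraderma | evidence) = 0.16715 / 0.16907 ≈ 0.989.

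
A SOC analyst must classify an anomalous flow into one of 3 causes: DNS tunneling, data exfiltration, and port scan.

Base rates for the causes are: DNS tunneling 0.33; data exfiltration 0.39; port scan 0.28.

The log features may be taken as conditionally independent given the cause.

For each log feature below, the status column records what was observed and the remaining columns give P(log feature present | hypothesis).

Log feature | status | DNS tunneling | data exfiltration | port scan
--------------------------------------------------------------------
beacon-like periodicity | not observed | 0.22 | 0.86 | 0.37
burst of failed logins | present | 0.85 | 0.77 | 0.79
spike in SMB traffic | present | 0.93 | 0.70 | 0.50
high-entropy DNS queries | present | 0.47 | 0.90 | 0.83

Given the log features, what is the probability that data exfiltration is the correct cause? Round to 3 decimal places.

Multiply each prior by the joint likelihood of the log feature pattern (using 1 − P(present | H) for each absent log feature):
  DNS tunneling: 0.33 × (1 − 0.22) × 0.85 × 0.93 × 0.47 = 0.095633
  data exfiltration: 0.39 × (1 − 0.86) × 0.77 × 0.70 × 0.90 = 0.026486
  port scan: 0.28 × (1 − 0.37) × 0.79 × 0.50 × 0.83 = 0.057833
Normalizing constant Z = 0.095633 + 0.026486 + 0.057833 = 0.17995.
P(data exfiltration | evidence) = 0.026486 / 0.17995 ≈ 0.147.

0.147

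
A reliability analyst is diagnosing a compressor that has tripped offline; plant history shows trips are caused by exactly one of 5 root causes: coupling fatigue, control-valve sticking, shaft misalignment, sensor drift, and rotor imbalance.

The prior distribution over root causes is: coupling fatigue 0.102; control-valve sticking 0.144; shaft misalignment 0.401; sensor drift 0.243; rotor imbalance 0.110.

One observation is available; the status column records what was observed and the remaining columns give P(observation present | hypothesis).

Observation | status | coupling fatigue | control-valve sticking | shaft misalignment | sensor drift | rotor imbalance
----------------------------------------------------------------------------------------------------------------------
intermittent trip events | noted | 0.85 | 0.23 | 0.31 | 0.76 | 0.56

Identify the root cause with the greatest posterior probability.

sensor drift

For each hypothesis, the unnormalized posterior weight is prior × likelihood:
  coupling fatigue: 0.102 × 0.85 = 0.0867
  control-valve sticking: 0.144 × 0.23 = 0.03312
  shaft misalignment: 0.401 × 0.31 = 0.12431
  sensor drift: 0.243 × 0.76 = 0.18468
  rotor imbalance: 0.110 × 0.56 = 0.0616
Normalizing constant Z = 0.0867 + 0.03312 + 0.12431 + 0.18468 + 0.0616 = 0.49041.
P(coupling fatigue | evidence) ≈ 0.0867 / 0.49041 ≈ 0.177
P(control-valve sticking | evidence) ≈ 0.03312 / 0.49041 ≈ 0.068
P(shaft misalignment | evidence) ≈ 0.12431 / 0.49041 ≈ 0.253
P(sensor drift | evidence) ≈ 0.18468 / 0.49041 ≈ 0.377
P(rotor imbalance | evidence) ≈ 0.0616 / 0.49041 ≈ 0.126
The largest is 0.377, so sensor drift is most probable.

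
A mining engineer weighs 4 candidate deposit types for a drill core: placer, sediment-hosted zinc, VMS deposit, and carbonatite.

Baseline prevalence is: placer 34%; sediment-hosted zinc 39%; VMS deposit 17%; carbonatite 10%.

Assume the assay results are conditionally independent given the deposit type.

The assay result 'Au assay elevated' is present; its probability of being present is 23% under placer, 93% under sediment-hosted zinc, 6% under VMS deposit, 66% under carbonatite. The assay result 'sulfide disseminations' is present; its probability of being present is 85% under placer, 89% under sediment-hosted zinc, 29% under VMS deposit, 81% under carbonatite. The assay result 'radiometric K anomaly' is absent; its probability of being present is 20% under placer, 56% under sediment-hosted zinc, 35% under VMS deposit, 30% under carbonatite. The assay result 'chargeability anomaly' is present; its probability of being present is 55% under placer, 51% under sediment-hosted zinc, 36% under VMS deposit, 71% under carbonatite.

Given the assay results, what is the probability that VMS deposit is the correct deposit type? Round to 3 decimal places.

0.005

For each hypothesis, the unnormalized posterior weight is prior × product of the assay result likelihoods (using 1 − P(present | H) for each absent assay result):
  placer: 0.34 × 0.23 × 0.85 × (1 − 0.20) × 0.55 = 0.029247
  sediment-hosted zinc: 0.39 × 0.93 × 0.89 × (1 − 0.56) × 0.51 = 0.072437
  VMS deposit: 0.17 × 0.06 × 0.29 × (1 − 0.35) × 0.36 = 0.00069217
  carbonatite: 0.10 × 0.66 × 0.81 × (1 − 0.30) × 0.71 = 0.02657
Normalizing constant Z = 0.029247 + 0.072437 + 0.00069217 + 0.02657 = 0.12895.
P(VMS deposit | evidence) = 0.00069217 / 0.12895 ≈ 0.005.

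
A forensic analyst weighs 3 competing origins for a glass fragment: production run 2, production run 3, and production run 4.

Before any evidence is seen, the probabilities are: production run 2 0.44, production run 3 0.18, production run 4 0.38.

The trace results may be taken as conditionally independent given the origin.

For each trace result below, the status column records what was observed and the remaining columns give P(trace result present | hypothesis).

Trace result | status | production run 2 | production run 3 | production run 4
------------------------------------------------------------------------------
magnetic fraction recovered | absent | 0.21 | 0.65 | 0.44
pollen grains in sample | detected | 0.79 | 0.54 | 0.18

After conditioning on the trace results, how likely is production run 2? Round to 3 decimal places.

Multiply each prior by the joint likelihood of the trace result pattern (using 1 − P(present | H) for each absent trace result):
  production run 2: 0.44 × (1 − 0.21) × 0.79 = 0.2746
  production run 3: 0.18 × (1 − 0.65) × 0.54 = 0.03402
  production run 4: 0.38 × (1 − 0.44) × 0.18 = 0.038304
Marginal likelihood of the evidence = 0.34693.
P(production run 2 | evidence) = 0.2746 / 0.34693 ≈ 0.792.

0.792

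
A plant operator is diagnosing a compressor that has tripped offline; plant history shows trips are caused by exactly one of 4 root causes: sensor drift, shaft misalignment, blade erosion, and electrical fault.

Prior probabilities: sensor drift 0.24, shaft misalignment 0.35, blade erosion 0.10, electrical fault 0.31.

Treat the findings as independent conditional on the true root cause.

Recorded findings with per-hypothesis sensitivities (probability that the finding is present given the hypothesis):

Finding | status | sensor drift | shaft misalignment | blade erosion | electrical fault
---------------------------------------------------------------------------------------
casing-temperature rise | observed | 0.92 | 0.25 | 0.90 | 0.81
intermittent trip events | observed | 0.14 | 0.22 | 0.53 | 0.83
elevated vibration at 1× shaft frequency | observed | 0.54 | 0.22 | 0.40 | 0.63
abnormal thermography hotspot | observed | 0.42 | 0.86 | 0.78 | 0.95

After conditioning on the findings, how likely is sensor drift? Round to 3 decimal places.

Multiply each prior by the joint likelihood of the evidence pattern:
  sensor drift: 0.24 × 0.92 × 0.14 × 0.54 × 0.42 = 0.0070108
  shaft misalignment: 0.35 × 0.25 × 0.22 × 0.22 × 0.86 = 0.0036421
  blade erosion: 0.10 × 0.90 × 0.53 × 0.40 × 0.78 = 0.014882
  electrical fault: 0.31 × 0.81 × 0.83 × 0.63 × 0.95 = 0.12474
The unnormalized weights sum to 0.15027.
P(sensor drift | evidence) = 0.0070108 / 0.15027 ≈ 0.047.

0.047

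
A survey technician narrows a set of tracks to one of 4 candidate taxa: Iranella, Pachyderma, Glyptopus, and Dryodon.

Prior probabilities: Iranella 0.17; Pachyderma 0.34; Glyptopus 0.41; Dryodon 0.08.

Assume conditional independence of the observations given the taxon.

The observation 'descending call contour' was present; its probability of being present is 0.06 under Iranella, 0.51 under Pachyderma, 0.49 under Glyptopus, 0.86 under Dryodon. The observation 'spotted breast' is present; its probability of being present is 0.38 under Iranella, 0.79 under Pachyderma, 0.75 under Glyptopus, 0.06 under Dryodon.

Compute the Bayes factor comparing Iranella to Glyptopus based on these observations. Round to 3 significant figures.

0.0620

Take the product of per-observation likelihoods under each hypothesis, then divide.
  Iranella: 0.06 × 0.38 = 0.0228
  Glyptopus: 0.49 × 0.75 = 0.3675
Bayes factor = 0.0228 / 0.3675 ≈ 0.0620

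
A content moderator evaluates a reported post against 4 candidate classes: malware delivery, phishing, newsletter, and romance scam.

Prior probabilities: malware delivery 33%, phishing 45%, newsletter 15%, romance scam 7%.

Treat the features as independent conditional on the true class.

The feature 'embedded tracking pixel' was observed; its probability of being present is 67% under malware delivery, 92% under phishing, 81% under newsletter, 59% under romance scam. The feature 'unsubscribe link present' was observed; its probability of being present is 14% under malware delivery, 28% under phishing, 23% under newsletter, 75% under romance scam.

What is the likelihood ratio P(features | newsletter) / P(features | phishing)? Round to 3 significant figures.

0.723

The Bayes factor is the ratio of the joint likelihoods of the feature pattern under the two hypotheses.
  newsletter: 0.81 × 0.23 = 0.1863
  phishing: 0.92 × 0.28 = 0.2576
Bayes factor = 0.1863 / 0.2576 ≈ 0.723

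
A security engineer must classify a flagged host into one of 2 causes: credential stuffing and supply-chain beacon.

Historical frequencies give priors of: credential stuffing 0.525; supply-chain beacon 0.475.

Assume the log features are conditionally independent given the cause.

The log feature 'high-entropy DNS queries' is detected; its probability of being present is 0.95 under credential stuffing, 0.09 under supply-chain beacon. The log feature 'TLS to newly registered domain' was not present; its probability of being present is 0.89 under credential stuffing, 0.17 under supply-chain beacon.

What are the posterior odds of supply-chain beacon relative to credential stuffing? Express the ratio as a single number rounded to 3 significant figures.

0.647

Posterior odds equal prior odds times the likelihood ratio; only the two competing hypotheses matter (using 1 − P(present | H) for each absent log feature).
  supply-chain beacon: 0.475 × 0.09 × (1 − 0.17) = 0.035482
  credential stuffing: 0.525 × 0.95 × (1 − 0.89) = 0.054862
Odds(supply-chain beacon : credential stuffing) = 0.035482 / 0.054862 ≈ 0.647.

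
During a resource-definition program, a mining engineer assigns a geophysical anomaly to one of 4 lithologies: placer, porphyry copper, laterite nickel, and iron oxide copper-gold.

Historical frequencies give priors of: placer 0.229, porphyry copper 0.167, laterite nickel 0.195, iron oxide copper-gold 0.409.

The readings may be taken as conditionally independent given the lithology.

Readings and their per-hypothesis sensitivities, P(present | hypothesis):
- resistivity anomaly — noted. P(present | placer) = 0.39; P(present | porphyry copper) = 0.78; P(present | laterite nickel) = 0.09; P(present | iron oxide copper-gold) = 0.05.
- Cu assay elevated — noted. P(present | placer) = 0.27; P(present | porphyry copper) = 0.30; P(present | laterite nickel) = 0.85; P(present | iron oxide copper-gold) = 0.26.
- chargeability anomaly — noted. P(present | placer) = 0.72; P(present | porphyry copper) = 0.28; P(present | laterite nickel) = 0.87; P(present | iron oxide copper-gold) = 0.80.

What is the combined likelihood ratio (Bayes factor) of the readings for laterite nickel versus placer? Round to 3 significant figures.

0.878

The Bayes factor is the ratio of the joint likelihoods of the reading pattern under the two hypotheses.
  laterite nickel: 0.09 × 0.85 × 0.87 = 0.066555
  placer: 0.39 × 0.27 × 0.72 = 0.075816
Bayes factor = 0.066555 / 0.075816 ≈ 0.878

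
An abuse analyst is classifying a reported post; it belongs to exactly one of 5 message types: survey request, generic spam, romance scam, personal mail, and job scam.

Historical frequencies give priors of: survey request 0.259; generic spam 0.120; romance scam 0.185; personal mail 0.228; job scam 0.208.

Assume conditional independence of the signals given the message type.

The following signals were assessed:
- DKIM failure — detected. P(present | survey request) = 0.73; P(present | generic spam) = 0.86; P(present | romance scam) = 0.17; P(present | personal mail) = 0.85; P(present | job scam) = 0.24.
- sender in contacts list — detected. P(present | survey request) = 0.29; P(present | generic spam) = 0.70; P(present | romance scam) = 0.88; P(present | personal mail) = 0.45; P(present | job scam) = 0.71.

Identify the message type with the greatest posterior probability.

personal mail

By Bayes' rule with conditional independence, the unnormalized weight for each hypothesis is prior × ∏ likelihoods:
  survey request: 0.259 × 0.73 × 0.29 = 0.05483
  generic spam: 0.120 × 0.86 × 0.70 = 0.07224
  romance scam: 0.185 × 0.17 × 0.88 = 0.027676
  personal mail: 0.228 × 0.85 × 0.45 = 0.08721
  job scam: 0.208 × 0.24 × 0.71 = 0.035443
Marginal likelihood of the evidence = 0.2774.
P(survey request | evidence) ≈ 0.05483 / 0.2774 ≈ 0.198
P(generic spam | evidence) ≈ 0.07224 / 0.2774 ≈ 0.260
P(romance scam | evidence) ≈ 0.027676 / 0.2774 ≈ 0.100
P(personal mail | evidence) ≈ 0.08721 / 0.2774 ≈ 0.314
P(job scam | evidence) ≈ 0.035443 / 0.2774 ≈ 0.128
The largest is 0.314, so personal mail is most probable.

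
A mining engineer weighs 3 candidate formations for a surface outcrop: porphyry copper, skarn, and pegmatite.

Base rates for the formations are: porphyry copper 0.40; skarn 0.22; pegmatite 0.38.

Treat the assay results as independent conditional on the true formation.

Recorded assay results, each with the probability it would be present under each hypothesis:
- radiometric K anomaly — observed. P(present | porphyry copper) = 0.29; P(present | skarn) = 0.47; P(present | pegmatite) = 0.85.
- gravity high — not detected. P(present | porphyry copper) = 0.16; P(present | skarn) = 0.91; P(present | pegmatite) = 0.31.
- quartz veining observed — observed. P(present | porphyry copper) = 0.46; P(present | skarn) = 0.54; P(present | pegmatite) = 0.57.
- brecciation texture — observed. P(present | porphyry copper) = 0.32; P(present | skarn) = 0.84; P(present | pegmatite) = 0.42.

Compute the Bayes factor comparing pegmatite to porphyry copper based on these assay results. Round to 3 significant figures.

Joint likelihood of the assay result pattern under each hypothesis (using 1 − P(present | H) for each absent assay result):
  pegmatite: 0.85 × (1 − 0.31) × 0.57 × 0.42 = 0.14041
  porphyry copper: 0.29 × (1 − 0.16) × 0.46 × 0.32 = 0.035858
Bayes factor = 0.14041 / 0.035858 ≈ 3.92

3.92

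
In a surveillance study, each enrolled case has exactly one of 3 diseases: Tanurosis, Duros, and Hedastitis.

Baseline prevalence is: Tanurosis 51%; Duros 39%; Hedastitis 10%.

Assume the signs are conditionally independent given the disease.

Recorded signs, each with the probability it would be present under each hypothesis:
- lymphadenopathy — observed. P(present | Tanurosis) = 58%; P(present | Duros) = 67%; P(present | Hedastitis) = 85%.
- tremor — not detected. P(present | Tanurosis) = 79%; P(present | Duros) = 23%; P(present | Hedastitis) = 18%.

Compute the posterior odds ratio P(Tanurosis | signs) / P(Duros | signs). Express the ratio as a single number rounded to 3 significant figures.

0.309

Unnormalized posterior weight (prior times the sign likelihoods) for each of the two hypotheses (using 1 − P(present | H) for each absent sign):
  Tanurosis: 0.51 × 0.58 × (1 − 0.79) = 0.062118
  Duros: 0.39 × 0.67 × (1 − 0.23) = 0.2012
Posterior odds = 0.062118 / 0.2012 ≈ 0.309.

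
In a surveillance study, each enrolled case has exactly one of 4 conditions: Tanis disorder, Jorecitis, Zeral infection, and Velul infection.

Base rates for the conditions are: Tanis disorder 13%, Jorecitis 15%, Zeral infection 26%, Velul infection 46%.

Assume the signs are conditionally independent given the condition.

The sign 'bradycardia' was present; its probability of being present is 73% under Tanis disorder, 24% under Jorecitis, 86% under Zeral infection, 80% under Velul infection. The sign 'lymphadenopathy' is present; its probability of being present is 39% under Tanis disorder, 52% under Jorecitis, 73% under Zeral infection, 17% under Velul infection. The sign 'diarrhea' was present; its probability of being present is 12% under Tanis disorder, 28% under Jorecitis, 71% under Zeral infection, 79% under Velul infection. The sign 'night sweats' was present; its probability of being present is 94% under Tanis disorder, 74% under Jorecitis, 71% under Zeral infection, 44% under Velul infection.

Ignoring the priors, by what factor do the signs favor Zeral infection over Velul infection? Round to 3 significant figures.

6.69

Take the product of per-sign likelihoods under each hypothesis, then divide.
  Zeral infection: 0.86 × 0.73 × 0.71 × 0.71 = 0.31647
  Velul infection: 0.80 × 0.17 × 0.79 × 0.44 = 0.047274
Bayes factor = 0.31647 / 0.047274 ≈ 6.69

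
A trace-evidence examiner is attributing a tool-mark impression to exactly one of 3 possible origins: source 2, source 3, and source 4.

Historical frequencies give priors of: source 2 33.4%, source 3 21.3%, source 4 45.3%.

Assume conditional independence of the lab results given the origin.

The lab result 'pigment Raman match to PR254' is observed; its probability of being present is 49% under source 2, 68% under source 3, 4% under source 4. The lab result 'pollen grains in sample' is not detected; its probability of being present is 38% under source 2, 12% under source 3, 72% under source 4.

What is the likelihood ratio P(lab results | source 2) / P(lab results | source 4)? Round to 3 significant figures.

Take the product of per-lab result likelihoods under each hypothesis (using 1 − P(present | H) for each absent lab result), then divide.
  source 2: 0.49 × (1 − 0.38) = 0.3038
  source 4: 0.04 × (1 − 0.72) = 0.0112
Bayes factor = 0.3038 / 0.0112 ≈ 27.1

27.1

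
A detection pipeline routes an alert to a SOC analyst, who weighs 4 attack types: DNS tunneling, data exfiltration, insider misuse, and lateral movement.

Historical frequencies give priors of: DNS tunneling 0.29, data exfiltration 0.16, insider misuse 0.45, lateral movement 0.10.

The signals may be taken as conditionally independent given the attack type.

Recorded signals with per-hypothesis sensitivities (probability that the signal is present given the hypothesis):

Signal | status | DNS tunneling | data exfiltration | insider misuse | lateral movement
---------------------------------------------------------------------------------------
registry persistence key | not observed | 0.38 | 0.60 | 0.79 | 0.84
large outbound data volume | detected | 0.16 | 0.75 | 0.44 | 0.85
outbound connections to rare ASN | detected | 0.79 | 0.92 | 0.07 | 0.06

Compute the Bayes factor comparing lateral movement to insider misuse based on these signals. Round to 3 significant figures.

1.26

The Bayes factor is the ratio of the joint likelihoods of the signal pattern under the two hypotheses (using 1 − P(present | H) for each absent signal).
  lateral movement: (1 − 0.84) × 0.85 × 0.06 = 0.00816
  insider misuse: (1 − 0.79) × 0.44 × 0.07 = 0.006468
Bayes factor = 0.00816 / 0.006468 ≈ 1.26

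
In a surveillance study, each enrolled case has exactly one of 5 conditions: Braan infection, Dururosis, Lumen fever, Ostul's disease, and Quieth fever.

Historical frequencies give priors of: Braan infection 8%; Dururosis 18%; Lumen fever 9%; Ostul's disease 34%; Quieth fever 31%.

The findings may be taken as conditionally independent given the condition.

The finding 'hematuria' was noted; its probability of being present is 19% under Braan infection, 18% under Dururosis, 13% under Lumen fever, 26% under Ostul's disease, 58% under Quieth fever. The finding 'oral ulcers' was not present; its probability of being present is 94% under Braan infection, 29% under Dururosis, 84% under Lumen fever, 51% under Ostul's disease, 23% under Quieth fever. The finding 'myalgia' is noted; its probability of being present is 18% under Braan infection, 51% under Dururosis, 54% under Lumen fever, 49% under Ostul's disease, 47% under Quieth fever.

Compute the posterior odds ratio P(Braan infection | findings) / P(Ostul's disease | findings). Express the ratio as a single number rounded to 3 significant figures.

0.00773

The normalizing constant cancels in an odds ratio, so compute prior × likelihood for the two hypotheses only (using 1 − P(present | H) for each absent finding):
  Braan infection: 0.08 × 0.19 × (1 − 0.94) × 0.18 = 0.00016416
  Ostul's disease: 0.34 × 0.26 × (1 − 0.51) × 0.49 = 0.021225
Odds(Braan infection : Ostul's disease) = 0.00016416 / 0.021225 ≈ 0.00773.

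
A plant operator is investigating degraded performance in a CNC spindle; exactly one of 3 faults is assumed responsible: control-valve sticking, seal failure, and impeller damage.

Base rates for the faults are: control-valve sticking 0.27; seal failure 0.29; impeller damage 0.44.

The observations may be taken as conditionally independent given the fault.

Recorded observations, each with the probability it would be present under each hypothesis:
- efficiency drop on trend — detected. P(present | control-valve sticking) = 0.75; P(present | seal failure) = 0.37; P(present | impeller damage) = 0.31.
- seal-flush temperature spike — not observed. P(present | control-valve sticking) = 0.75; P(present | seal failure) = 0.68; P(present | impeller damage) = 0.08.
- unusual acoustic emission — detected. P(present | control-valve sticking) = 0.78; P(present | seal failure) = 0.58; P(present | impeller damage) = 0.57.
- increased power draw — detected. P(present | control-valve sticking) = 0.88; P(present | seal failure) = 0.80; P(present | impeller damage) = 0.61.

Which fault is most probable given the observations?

impeller damage

For each hypothesis, the unnormalized posterior weight is prior × product of the observation likelihoods (using 1 − P(present | H) for each absent observation):
  control-valve sticking: 0.27 × 0.75 × (1 − 0.75) × 0.78 × 0.88 = 0.034749
  seal failure: 0.29 × 0.37 × (1 − 0.68) × 0.58 × 0.80 = 0.015932
  impeller damage: 0.44 × 0.31 × (1 − 0.08) × 0.57 × 0.61 = 0.043632
Marginal likelihood of the evidence = 0.094313.
P(control-valve sticking | evidence) ≈ 0.034749 / 0.094313 ≈ 0.368
P(seal failure | evidence) ≈ 0.015932 / 0.094313 ≈ 0.169
P(impeller damage | evidence) ≈ 0.043632 / 0.094313 ≈ 0.463
The largest is 0.463, so impeller damage is most probable.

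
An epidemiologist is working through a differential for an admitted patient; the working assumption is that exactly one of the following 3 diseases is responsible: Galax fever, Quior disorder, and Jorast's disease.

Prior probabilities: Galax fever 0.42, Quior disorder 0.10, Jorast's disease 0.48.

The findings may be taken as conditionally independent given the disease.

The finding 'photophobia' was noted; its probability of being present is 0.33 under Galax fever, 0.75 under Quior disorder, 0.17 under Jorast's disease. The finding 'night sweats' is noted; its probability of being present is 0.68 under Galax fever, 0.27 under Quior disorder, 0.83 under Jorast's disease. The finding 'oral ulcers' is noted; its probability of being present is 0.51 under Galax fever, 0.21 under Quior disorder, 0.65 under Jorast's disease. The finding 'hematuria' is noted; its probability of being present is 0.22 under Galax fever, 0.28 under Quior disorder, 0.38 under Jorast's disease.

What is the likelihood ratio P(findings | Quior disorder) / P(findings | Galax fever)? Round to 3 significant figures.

Joint likelihood of the evidence pattern under each hypothesis:
  Quior disorder: 0.75 × 0.27 × 0.21 × 0.28 = 0.011907
  Galax fever: 0.33 × 0.68 × 0.51 × 0.22 = 0.025178
Bayes factor = 0.011907 / 0.025178 ≈ 0.473

0.473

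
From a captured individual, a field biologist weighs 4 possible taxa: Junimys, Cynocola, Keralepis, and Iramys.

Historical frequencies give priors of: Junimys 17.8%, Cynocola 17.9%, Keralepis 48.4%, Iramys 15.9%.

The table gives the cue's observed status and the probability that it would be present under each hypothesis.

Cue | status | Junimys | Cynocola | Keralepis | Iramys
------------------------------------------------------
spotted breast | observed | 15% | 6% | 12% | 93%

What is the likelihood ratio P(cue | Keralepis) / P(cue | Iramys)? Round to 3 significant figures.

Likelihood of this cue under each hypothesis:
  Keralepis: 0.12
  Iramys: 0.93
Bayes factor = 0.12 / 0.93 ≈ 0.129

0.129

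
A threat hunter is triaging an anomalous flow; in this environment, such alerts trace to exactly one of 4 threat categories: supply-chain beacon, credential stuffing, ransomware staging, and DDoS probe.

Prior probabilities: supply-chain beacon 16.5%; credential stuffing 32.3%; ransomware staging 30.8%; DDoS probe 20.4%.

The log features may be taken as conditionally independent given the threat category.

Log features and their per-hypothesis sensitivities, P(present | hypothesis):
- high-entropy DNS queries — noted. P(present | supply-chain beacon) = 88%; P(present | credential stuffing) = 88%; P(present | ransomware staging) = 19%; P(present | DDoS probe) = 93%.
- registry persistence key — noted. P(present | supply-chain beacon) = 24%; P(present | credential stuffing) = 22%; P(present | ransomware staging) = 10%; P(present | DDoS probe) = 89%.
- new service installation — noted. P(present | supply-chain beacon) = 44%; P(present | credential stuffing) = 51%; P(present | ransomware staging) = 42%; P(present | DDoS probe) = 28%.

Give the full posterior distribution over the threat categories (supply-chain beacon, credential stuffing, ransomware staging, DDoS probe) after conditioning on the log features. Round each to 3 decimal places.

0.158, 0.329, 0.025, 0.488

By Bayes' rule with conditional independence, the unnormalized weight for each hypothesis is prior × ∏ likelihoods:
  supply-chain beacon: 0.165 × 0.88 × 0.24 × 0.44 = 0.015333
  credential stuffing: 0.323 × 0.88 × 0.22 × 0.51 = 0.031892
  ransomware staging: 0.308 × 0.19 × 0.10 × 0.42 = 0.0024578
  DDoS probe: 0.204 × 0.93 × 0.89 × 0.28 = 0.047278
The unnormalized weights sum to 0.096961.
P(supply-chain beacon | evidence) = 0.015333 / 0.096961 ≈ 0.158
P(credential stuffing | evidence) = 0.031892 / 0.096961 ≈ 0.329
P(ransomware staging | evidence) = 0.0024578 / 0.096961 ≈ 0.025
P(DDoS probe | evidence) = 0.047278 / 0.096961 ≈ 0.488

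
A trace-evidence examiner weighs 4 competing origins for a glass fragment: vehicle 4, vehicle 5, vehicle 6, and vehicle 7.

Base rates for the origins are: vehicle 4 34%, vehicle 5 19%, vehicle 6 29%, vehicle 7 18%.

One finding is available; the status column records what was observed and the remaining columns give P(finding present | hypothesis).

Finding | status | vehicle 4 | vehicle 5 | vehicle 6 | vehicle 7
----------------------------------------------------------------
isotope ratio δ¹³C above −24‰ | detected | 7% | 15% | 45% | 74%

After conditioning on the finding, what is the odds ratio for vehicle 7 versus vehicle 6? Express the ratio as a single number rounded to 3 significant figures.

The normalizing constant cancels in an odds ratio, so compute prior × likelihood for the two hypotheses only:
  vehicle 7: 0.18 × 0.74 = 0.1332
  vehicle 6: 0.29 × 0.45 = 0.1305
Odds(vehicle 7 : vehicle 6) = 0.1332 / 0.1305 ≈ 1.02.

1.02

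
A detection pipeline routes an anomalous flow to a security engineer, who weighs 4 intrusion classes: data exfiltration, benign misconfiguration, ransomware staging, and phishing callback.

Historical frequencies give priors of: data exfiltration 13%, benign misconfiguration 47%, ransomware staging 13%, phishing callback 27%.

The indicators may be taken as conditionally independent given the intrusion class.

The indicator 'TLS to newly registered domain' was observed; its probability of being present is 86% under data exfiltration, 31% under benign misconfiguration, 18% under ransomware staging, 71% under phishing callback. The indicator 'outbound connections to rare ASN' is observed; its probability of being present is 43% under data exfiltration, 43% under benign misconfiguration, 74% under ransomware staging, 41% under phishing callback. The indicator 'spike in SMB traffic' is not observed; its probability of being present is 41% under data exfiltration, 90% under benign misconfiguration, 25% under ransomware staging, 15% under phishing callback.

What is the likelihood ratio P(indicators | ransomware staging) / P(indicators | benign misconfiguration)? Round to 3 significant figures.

The Bayes factor is the ratio of the joint likelihoods of the indicator pattern under the two hypotheses (using 1 − P(present | H) for each absent indicator).
  ransomware staging: 0.18 × 0.74 × (1 − 0.25) = 0.0999
  benign misconfiguration: 0.31 × 0.43 × (1 − 0.90) = 0.01333
Bayes factor = 0.0999 / 0.01333 ≈ 7.49

7.49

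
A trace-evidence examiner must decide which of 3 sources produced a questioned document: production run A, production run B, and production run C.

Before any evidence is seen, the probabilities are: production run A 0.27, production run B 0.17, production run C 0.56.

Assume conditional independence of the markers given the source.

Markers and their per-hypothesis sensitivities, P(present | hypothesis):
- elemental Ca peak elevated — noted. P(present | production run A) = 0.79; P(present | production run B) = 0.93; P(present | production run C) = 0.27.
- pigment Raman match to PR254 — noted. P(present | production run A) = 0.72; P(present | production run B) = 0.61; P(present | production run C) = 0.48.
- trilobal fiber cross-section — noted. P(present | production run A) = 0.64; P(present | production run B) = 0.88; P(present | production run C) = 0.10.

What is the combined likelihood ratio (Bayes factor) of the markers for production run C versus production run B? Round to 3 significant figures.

Joint likelihood of the marker pattern under each hypothesis:
  production run C: 0.27 × 0.48 × 0.10 = 0.01296
  production run B: 0.93 × 0.61 × 0.88 = 0.49922
Bayes factor = 0.01296 / 0.49922 ≈ 0.0260

0.0260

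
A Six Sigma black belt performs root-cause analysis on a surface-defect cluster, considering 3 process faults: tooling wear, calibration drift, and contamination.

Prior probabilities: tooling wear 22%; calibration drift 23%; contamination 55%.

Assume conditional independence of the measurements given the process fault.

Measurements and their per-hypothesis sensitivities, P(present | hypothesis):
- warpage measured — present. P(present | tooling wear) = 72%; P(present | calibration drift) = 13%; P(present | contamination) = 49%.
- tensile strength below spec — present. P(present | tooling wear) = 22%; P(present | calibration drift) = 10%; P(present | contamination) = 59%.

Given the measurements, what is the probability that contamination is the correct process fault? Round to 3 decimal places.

Multiply each prior by the joint likelihood of the measurement pattern:
  tooling wear: 0.22 × 0.72 × 0.22 = 0.034848
  calibration drift: 0.23 × 0.13 × 0.10 = 0.00299
  contamination: 0.55 × 0.49 × 0.59 = 0.15901
The unnormalized weights sum to 0.19684.
P(contamination | evidence) = 0.15901 / 0.19684 ≈ 0.808.

0.808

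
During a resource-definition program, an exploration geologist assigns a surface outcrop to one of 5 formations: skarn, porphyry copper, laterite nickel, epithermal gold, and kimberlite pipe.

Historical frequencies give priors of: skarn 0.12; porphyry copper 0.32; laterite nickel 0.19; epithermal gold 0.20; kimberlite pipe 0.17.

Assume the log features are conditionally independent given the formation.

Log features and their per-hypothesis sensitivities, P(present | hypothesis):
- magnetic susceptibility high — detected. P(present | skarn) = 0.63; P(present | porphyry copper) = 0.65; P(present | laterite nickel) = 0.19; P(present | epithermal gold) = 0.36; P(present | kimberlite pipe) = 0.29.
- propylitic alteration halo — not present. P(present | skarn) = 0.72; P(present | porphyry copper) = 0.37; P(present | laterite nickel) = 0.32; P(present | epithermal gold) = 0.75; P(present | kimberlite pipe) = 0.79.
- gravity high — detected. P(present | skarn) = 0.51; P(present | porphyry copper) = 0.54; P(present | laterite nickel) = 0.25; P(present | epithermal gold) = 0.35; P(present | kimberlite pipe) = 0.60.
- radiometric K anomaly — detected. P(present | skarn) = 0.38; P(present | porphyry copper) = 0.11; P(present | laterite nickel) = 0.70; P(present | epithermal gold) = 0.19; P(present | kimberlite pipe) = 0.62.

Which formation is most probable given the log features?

For each hypothesis, the unnormalized posterior weight is prior × product of the log feature likelihoods (using 1 − P(present | H) for each absent log feature):
  skarn: 0.12 × 0.63 × (1 − 0.72) × 0.51 × 0.38 = 0.0041024
  porphyry copper: 0.32 × 0.65 × (1 − 0.37) × 0.54 × 0.11 = 0.0077838
  laterite nickel: 0.19 × 0.19 × (1 − 0.32) × 0.25 × 0.70 = 0.0042959
  epithermal gold: 0.20 × 0.36 × (1 − 0.75) × 0.35 × 0.19 = 0.001197
  kimberlite pipe: 0.17 × 0.29 × (1 − 0.79) × 0.60 × 0.62 = 0.0038513
Normalizing constant Z = 0.0041024 + 0.0077838 + 0.0042959 + 0.001197 + 0.0038513 = 0.02123.
P(skarn | evidence) ≈ 0.0041024 / 0.02123 ≈ 0.193
P(porphyry copper | evidence) ≈ 0.0077838 / 0.02123 ≈ 0.367
P(laterite nickel | evidence) ≈ 0.0042959 / 0.02123 ≈ 0.202
P(epithermal gold | evidence) ≈ 0.001197 / 0.02123 ≈ 0.056
P(kimberlite pipe | evidence) ≈ 0.0038513 / 0.02123 ≈ 0.181
The largest is 0.367, so porphyry copper is most probable.

porphyry copper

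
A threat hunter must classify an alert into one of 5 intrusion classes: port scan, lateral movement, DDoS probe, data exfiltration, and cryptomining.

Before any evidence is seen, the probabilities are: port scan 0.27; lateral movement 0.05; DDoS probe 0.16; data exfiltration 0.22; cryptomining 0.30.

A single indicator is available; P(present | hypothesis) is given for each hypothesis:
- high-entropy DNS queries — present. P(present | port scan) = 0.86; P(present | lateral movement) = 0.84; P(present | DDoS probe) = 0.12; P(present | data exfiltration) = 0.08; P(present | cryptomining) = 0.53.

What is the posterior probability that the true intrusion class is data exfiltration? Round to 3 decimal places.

By Bayes' rule, the unnormalized weight for each hypothesis is prior × likelihood:
  port scan: 0.27 × 0.86 = 0.2322
  lateral movement: 0.05 × 0.84 = 0.042
  DDoS probe: 0.16 × 0.12 = 0.0192
  data exfiltration: 0.22 × 0.08 = 0.0176
  cryptomining: 0.30 × 0.53 = 0.159
Normalizing constant Z = 0.2322 + 0.042 + 0.0192 + 0.0176 + 0.159 = 0.47.
P(data exfiltration | evidence) = 0.0176 / 0.47 ≈ 0.037.

0.037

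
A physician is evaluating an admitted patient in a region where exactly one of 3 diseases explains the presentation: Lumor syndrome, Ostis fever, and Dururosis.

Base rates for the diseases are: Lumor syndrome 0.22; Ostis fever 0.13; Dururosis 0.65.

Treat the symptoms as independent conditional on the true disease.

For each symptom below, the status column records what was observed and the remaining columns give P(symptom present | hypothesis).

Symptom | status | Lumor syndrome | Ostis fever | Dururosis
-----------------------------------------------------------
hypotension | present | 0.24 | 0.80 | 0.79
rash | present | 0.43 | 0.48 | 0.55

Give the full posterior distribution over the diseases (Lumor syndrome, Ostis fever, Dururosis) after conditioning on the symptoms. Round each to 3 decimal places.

0.064, 0.141, 0.795

Multiply each prior by the joint likelihood of the symptom pattern:
  Lumor syndrome: 0.22 × 0.24 × 0.43 = 0.022704
  Ostis fever: 0.13 × 0.80 × 0.48 = 0.04992
  Dururosis: 0.65 × 0.79 × 0.55 = 0.28243
Normalizing constant Z = 0.022704 + 0.04992 + 0.28243 = 0.35505.
P(Lumor syndrome | evidence) = 0.022704 / 0.35505 ≈ 0.064
P(Ostis fever | evidence) = 0.04992 / 0.35505 ≈ 0.141
P(Dururosis | evidence) = 0.28243 / 0.35505 ≈ 0.795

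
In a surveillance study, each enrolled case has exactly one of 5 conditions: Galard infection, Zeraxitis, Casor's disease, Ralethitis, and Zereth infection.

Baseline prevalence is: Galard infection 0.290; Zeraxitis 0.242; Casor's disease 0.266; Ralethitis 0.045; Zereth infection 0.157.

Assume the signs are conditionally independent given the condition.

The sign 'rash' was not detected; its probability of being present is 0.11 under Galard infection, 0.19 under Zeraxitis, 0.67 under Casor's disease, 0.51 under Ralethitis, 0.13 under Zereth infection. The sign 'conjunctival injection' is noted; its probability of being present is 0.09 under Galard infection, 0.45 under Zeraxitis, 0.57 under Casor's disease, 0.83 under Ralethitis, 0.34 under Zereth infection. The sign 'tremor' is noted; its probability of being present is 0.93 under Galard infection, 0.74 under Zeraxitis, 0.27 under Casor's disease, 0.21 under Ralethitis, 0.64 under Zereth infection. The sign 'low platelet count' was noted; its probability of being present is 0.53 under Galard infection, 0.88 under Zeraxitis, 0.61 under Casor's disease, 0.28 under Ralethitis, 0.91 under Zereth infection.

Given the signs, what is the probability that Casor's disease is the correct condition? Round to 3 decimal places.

0.078

For each hypothesis, the unnormalized posterior weight is prior × product of the sign likelihoods (using 1 − P(present | H) for each absent sign):
  Galard infection: 0.290 × (1 − 0.11) × 0.09 × 0.93 × 0.53 = 0.01145
  Zeraxitis: 0.242 × (1 − 0.19) × 0.45 × 0.74 × 0.88 = 0.057442
  Casor's disease: 0.266 × (1 − 0.67) × 0.57 × 0.27 × 0.61 = 0.0082407
  Ralethitis: 0.045 × (1 − 0.51) × 0.83 × 0.21 × 0.28 = 0.0010761
  Zereth infection: 0.157 × (1 − 0.13) × 0.34 × 0.64 × 0.91 = 0.027047
Marginal likelihood of the evidence = 0.10526.
P(Casor's disease | evidence) = 0.0082407 / 0.10526 ≈ 0.078.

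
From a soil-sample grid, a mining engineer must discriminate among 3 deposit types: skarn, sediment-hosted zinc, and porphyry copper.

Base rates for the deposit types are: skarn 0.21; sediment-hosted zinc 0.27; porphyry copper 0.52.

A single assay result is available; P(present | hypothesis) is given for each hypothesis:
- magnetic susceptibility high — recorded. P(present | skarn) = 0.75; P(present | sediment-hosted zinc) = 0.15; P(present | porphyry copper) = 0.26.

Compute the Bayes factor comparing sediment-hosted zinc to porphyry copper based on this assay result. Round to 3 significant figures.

0.577

Likelihood of this assay result under each hypothesis:
  sediment-hosted zinc: 0.15
  porphyry copper: 0.26
Bayes factor = 0.15 / 0.26 ≈ 0.577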